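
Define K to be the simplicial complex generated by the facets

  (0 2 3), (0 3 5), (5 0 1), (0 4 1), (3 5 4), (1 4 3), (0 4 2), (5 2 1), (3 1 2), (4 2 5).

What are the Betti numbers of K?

b_0 = 1, b_1 = 0, b_2 = 0.

Fix the vertex order 0 < 1 < 2 < 3 < 4 < 5 and write every simplex with vertices in increasing order. Then dim K = 2 and the simplices of K are:

  0-simplices (6): [0], [1], [2], [3], [4], [5]
  1-simplices (15): [0,1], [0,2], [0,3], [0,4], [0,5], [1,2], [1,3], [1,4], [1,5], [2,3], [2,4], [2,5], [3,4], [3,5], [4,5]
  2-simplices (10): [0,1,4], [0,1,5], [0,2,3], [0,2,4], [0,3,5], [1,2,3], [1,2,5], [1,3,4], [2,4,5], [3,4,5]

Hence C_0 ≅ Z^6, C_1 ≅ Z^15, C_2 ≅ Z^10.

Boundary ∂_1: C_1 → C_0 maps an edge to its endpoints' difference, ∂[p,q] = q − p. For instance
  ∂[0,4] = [4] − [0].
As a 6×15 matrix over Z this has rank 5, with invariant factors (1,1,1,1,1).

Boundary ∂_2: C_2 → C_1 acts by ∂[p,q,r] = [q,r] − [p,r] + [p,q]. For instance
  ∂[1,2,3] = [2,3] − [1,3] + [1,2],
  ∂[0,2,4] = [2,4] − [0,4] + [0,2].
The 15×10 boundary matrix has rank 10 and Smith normal form diag(1,1,1,1,1,1,1,1,1,2).

Reading off H_k = ker ∂_k / im ∂_{k+1}:

  H_0: rank C_0 − rank ∂_1 = 6 − 5 = 1, and the invariant factors of ∂_1 are all 1, so H_0 ≅ Z.
  H_1: rank ker ∂_1 − rank ∂_2 = (15 − 5) − 10 = 0, and ∂_2 has invariant factor 2 > 1, so H_1 ≅ Z/2.
  H_2: rank ker ∂_2 − rank ∂_3 = (10 − 10) − 0 = 0, and there is no ∂_3, so H_2 ≅ 0.

Hence the Betti numbers are b_0 = 1, b_1 = 0, b_2 = 0.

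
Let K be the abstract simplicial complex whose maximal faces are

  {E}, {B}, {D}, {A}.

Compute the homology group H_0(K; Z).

H_0 = Z^4.

Order the vertices as A < B < D < E. Listing each simplex with vertices in this order, K has dimension 0 with simplices:

  0-simplices (4): A, B, D, E

Hence C_0 ≅ Z^4.

Computing H_k = (kernel of ∂_k) / (image of ∂_{k+1}):

  H_0: rank C_0 − rank ∂_1 = 4 − 0 = 4, and there is no ∂_1, so H_0 = Z^4.

(K is a triangulation of a set of 4 points.)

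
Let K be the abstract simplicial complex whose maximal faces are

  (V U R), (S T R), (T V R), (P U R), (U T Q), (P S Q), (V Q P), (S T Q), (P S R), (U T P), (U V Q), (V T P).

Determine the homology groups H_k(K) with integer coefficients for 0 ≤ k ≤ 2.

Fix the vertex order P < Q < R < S < T < U < V and write every simplex with vertices in increasing order. Then dim K = 2 and the simplices of K are:

  0-simplices (7): P, Q, R, S, T, U, V
  1-simplices (18): PQ, PR, PS, PT, PU, PV, QS, QT, QU, QV, RS, RT, RU, RV, ST, TU, TV, UV
  2-simplices (12): PQS, PQV, PRS, PRU, PTU, PTV, QST, QTU, QUV, RST, RTV, RUV

Hence C_0 ≅ Z^7, C_1 ≅ Z^18, C_2 ≅ Z^12.

Boundary ∂_1: C_1 → C_0 is given by ∂[p,q] = [q] − [p]. For instance
  ∂QU = U − Q.
This gives a 7×18 integer matrix of rank 6; reducing to Smith normal form yields diagonal entries (1,1,1,1,1,1).

Boundary ∂_2: C_2 → C_1 sends each 2-simplex [p,q,r] to [q,r] − [p,r] + [p,q]. For instance
  ∂PTV = TV − PV + PT,
  ∂QUV = UV − QV + QU.
This gives a 18×12 integer matrix of rank 12; reducing to Smith normal form yields diagonal entries (1,1,1,1,1,1,1,1,1,1,1,2).

Now H_k = ker ∂_k / im ∂_{k+1}, so:

  H_0: rank C_0 − rank ∂_1 = 7 − 6 = 1, and the invariant factors of ∂_1 are all 1, so H_0 = Z.
  H_1: rank ker ∂_1 − rank ∂_2 = (18 − 6) − 12 = 0, and ∂_2 has invariant factor 2 > 1, so H_1 = Z_2.
  H_2: rank ker ∂_2 − rank ∂_3 = (12 − 12) − 0 = 0, and there is no ∂_3, so H_2 = 0.

As a check, the Euler characteristic is 7 − 18 + 12 = 1, which agrees with 1 − 0 + 0 = 1.
(K is a triangulation of the real projective plane RP^2.)

H_0 ≅ Z,  H_1 ≅ Z_2,  H_2 = 0.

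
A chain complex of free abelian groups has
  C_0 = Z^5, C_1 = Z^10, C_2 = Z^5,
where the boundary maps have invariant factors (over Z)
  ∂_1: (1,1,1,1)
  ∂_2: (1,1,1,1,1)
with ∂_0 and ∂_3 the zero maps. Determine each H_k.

H_0: b_0 = 5 − 0 − 4 = 1; torsion from ∂_1 factors > 1: none. So H_0 = Z.
H_1: b_1 = 10 − 4 − 5 = 1; torsion from ∂_2 factors > 1: none. So H_1 = Z.
H_2: b_2 = 5 − 5 − 0 = 0; torsion from ∂_3 factors > 1: none. So H_2 = 0.

H_0 = Z,  H_1 = Z,  H_2 = 0.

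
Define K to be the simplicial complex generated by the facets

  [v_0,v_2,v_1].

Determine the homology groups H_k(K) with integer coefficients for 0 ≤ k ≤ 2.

H_0 ≅ Z,  H_1 = 0,  H_2 = 0.

We work with the vertex ordering v_0 < v_1 < v_2. The simplices of K, each written with vertices in increasing order, are:

  0-simplices (3): [v_0], [v_1], [v_2]
  1-simplices (3): [v_0,v_1], [v_0,v_2], [v_1,v_2]
  2-simplices (1): [v_0,v_1,v_2]

giving chain groups C_0 ≅ Z^3, C_1 ≅ Z^3, C_2 ≅ Z^1.

∂_1: C_1 → C_0 maps an edge to its endpoints' difference, ∂[p,q] = q − p.
The 3×3 boundary matrix has rank 2 and Smith normal form diag(1,1).

∂_2: C_2 → C_1 sends each 2-simplex [p,q,r] to [q,r] − [p,r] + [p,q]. For instance
  ∂[v_0,v_1,v_2] = [v_1,v_2] − [v_0,v_2] + [v_0,v_1].
This gives a 3×1 integer matrix of rank 1; reducing to Smith normal form yields diagonal entries (1).

Reading off H_k = ker ∂_k / im ∂_{k+1}:

  H_0: rank C_0 − rank ∂_1 = 3 − 2 = 1, and the invariant factors of ∂_1 are all 1, so H_0 ≅ Z.
  H_1: rank ker ∂_1 − rank ∂_2 = (3 − 2) − 1 = 0, and the invariant factors of ∂_2 are all 1, so H_1 ≅ 0.
  H_2: rank ker ∂_2 − rank ∂_3 = (1 − 1) − 0 = 0, and there is no ∂_3, so H_2 ≅ 0.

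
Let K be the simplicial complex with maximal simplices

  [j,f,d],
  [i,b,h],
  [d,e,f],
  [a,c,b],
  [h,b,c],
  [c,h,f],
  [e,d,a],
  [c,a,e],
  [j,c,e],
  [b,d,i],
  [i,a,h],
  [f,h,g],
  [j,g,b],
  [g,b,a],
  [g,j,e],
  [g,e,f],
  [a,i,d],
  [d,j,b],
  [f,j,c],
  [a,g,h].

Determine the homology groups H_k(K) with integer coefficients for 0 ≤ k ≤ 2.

H_0 ≅ Z,  H_1 ≅ Z ⊕ Z/2,  H_2 = 0.

We work with the vertex ordering a < b < c < d < e < f < g < h < i < j. The simplices of K, each written with vertices in increasing order, are:

  0-simplices (10): a, b, c, d, e, f, g, h, i, j
  1-simplices (30): ab, ac, ad, ae, ag, ah, ai, bc, bd, bg, bh, bi, bj, ce, cf, ch, cj, de, df, di, dj, ef, eg, ej, fg, fh, fj, gh, gj, hi
  2-simplices (20): abc, abg, ace, ade, adi, agh, ahi, bch, bdi, bdj, bgj, bhi, cej, cfh, cfj, def, dfj, efg, egj, fgh

Hence C_0 ≅ Z^10, C_1 ≅ Z^30, C_2 ≅ Z^20.

Boundary ∂_1: C_1 → C_0 sends each edge [p,q] (with p < q) to q − p.
As a 10×30 matrix over Z this has rank 9, with invariant factors (1,1,1,1,1,1,1,1,1).

Boundary ∂_2: C_2 → C_1 sends each 2-simplex [p,q,r] to [q,r] − [p,r] + [p,q]. For instance
  ∂fgh = gh − fh + fg,
  ∂adi = di − ai + ad.
The resulting 30×20 matrix has rank 20, and its Smith normal form has invariant factors (1,1,1,1,1,1,1,1,1,1,1,1,1,1,1,1,1,1,1,2).

From H_k ≅ ker(∂_k) / im(∂_{k+1}) we obtain:

  H_0: rank C_0 − rank ∂_1 = 10 − 9 = 1, and the invariant factors of ∂_1 are all 1, so H_0 = Z.
  H_1: rank ker ∂_1 − rank ∂_2 = (30 − 9) − 20 = 1, and ∂_2 has invariant factor 2 > 1, so H_1 = Z ⊕ Z/2.
  H_2: rank ker ∂_2 − rank ∂_3 = (20 − 20) − 0 = 0, and there is no ∂_3, so H_2 = 0.

(K is a triangulation of the Klein bottle.)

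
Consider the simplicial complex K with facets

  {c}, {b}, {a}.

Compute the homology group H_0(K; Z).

Fix the vertex order a < b < c and write every simplex with vertices in increasing order. Then dim K = 0 and the simplices of K are:

  0-simplices (3): a, b, c

so the chain groups are C_0 ≅ Z^3.

Computing H_k = (kernel of ∂_k) / (image of ∂_{k+1}):

  H_0: rank C_0 − rank ∂_1 = 3 − 0 = 3, and there is no ∂_1, so H_0 = Z^3.

(K is a triangulation of a set of 3 points.)

H_0 ≅ Z^3.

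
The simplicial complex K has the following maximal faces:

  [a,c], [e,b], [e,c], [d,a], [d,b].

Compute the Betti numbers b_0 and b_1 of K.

Take the total order a < b < c < d < e on the vertex set. Then K (dimension 1) consists of the simplices:

  0-simplices (5): a, b, c, d, e
  1-simplices (5): ac, ad, bd, be, ce

giving chain groups C_0 ≅ Z^5, C_1 ≅ Z^5.

Boundary ∂_1: C_1 → C_0 maps an edge to its endpoints' difference, ∂[p,q] = q − p.
The 5×5 boundary matrix has rank 4 and Smith normal form diag(1,1,1,1).

Reading off H_k = ker ∂_k / im ∂_{k+1}:

  H_0: rank C_0 − rank ∂_1 = 5 − 4 = 1, and the invariant factors of ∂_1 are all 1, so H_0 = Z.
  H_1: rank ker ∂_1 − rank ∂_2 = (5 − 4) − 0 = 1, and there is no ∂_2, so H_1 = Z.

As a check, the Euler characteristic is 5 − 5 = 0, which agrees with 1 − 1 = 0.
(K is a triangulation of the circle S^1.)

Hence the Betti numbers are b_0 = 1, b_1 = 1.

b_0 = 1, b_1 = 1.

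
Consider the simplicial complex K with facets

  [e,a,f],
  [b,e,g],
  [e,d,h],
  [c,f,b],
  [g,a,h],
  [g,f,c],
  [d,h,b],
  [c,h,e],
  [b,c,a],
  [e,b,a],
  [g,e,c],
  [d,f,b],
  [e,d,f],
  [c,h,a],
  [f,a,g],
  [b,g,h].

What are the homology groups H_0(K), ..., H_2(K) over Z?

H_0 ≅ Z,  H_1 ≅ Z^2,  H_2 ≅ Z.

Order the vertices as a < b < c < d < e < f < g < h. Listing each simplex with vertices in this order, K has dimension 2 with simplices:

  0-simplices (8): a, b, c, d, e, f, g, h
  1-simplices (24): ab, ac, ae, af, ag, ah, bc, bd, be, bf, bg, bh, ce, cf, cg, ch, de, df, dh, ef, eg, eh, fg, gh
  2-simplices (16): abc, abe, ach, aef, afg, agh, bcf, bdf, bdh, beg, bgh, ceg, ceh, cfg, def, deh

so the chain groups are C_0 ≅ Z^8, C_1 ≅ Z^24, C_2 ≅ Z^16.

∂_1: C_1 → C_0 is given by ∂[p,q] = [q] − [p]. For instance
  ∂ab = b − a.
The 8×24 boundary matrix has rank 7 and Smith normal form diag(1,1,1,1,1,1,1).

Boundary ∂_2: C_2 → C_1 sends each 2-simplex [p,q,r] to [q,r] − [p,r] + [p,q]. For instance
  ∂aef = ef − af + ae,
  ∂cfg = fg − cg + cf.
As a 24×16 matrix over Z this has rank 15, with invariant factors (1,1,1,1,1,1,1,1,1,1,1,1,1,1,1).

Computing H_k = (kernel of ∂_k) / (image of ∂_{k+1}):

  H_0: rank C_0 − rank ∂_1 = 8 − 7 = 1, and the invariant factors of ∂_1 are all 1, so H_0 ≅ Z.
  H_1: rank ker ∂_1 − rank ∂_2 = (24 − 7) − 15 = 2, and the invariant factors of ∂_2 are all 1, so H_1 ≅ Z^2.
  H_2: rank ker ∂_2 − rank ∂_3 = (16 − 15) − 0 = 1, and there is no ∂_3, so H_2 ≅ Z.

As a check, the Euler characteristic is 8 − 24 + 16 = 0, which agrees with 1 − 2 + 1 = 0.
(K is a triangulation of the torus T^2.)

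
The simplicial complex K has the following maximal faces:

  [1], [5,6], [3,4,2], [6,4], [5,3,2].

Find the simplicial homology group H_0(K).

H_0 = Z^2.

Take the total order 1 < 2 < 3 < 4 < 5 < 6 on the vertex set. Then K (dimension 2) consists of the simplices:

  0-simplices (6): [1], [2], [3], [4], [5], [6]
  1-simplices (7): [2,3], [2,4], [2,5], [3,4], [3,5], [4,6], [5,6]
  2-simplices (2): [2,3,4], [2,3,5]

so the chain groups are C_0 ≅ Z^6, C_1 ≅ Z^7, C_2 ≅ Z^2.

∂_1: C_1 → C_0 is given by ∂[p,q] = [q] − [p]. For instance
  ∂[2,3] = [3] − [2].
This gives a 6×7 integer matrix of rank 4; reducing to Smith normal form yields diagonal entries (1,1,1,1).

∂_2: C_2 → C_1 sends each 2-simplex [p,q,r] to [q,r] − [p,r] + [p,q]. For instance
  ∂[2,3,4] = [3,4] − [2,4] + [2,3],
  ∂[2,3,5] = [3,5] − [2,5] + [2,3].
The 7×2 boundary matrix has rank 2 and Smith normal form diag(1,1).

Reading off H_k = ker ∂_k / im ∂_{k+1}:

  H_0: rank C_0 − rank ∂_1 = 6 − 4 = 2, and the invariant factors of ∂_1 are all 1, so H_0 = Z^2.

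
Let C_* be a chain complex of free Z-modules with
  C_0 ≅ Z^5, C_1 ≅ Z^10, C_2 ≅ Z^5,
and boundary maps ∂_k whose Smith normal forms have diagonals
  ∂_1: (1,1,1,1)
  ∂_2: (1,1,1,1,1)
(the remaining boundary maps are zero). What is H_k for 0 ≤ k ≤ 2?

H_0: b_0 = 5 − 0 − 4 = 1; torsion from ∂_1 factors > 1: none. So H_0 ≅ Z.
H_1: b_1 = 10 − 4 − 5 = 1; torsion from ∂_2 factors > 1: none. So H_1 ≅ Z.
H_2: b_2 = 5 − 5 − 0 = 0; torsion from ∂_3 factors > 1: none. So H_2 ≅ 0.

H_0 ≅ Z,  H_1 ≅ Z,  H_2 = 0.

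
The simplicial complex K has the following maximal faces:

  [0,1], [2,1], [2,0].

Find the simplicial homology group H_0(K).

Order the vertices as 0 < 1 < 2. Listing each simplex with vertices in this order, K has dimension 1 with simplices:

  0-simplices (3): [0], [1], [2]
  1-simplices (3): [0,1], [0,2], [1,2]

giving chain groups C_0 ≅ Z^3, C_1 ≅ Z^3.

The boundary map ∂_1: C_1 → C_0 sends each edge [p,q] (with p < q) to q − p. For instance
  ∂[0,1] = [1] − [0].
This gives a 3×3 integer matrix of rank 2; reducing to Smith normal form yields diagonal entries (1,1).

Now H_k = ker ∂_k / im ∂_{k+1}, so:

  H_0: rank C_0 − rank ∂_1 = 3 − 2 = 1, and the invariant factors of ∂_1 are all 1, so H_0 = Z.

H_0 = Z.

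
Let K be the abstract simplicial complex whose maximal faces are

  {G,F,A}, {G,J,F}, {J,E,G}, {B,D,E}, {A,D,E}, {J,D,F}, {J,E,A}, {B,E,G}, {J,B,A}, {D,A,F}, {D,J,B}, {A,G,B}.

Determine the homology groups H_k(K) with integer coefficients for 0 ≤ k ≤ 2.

Fix the vertex order A < B < D < E < F < G < J and write every simplex with vertices in increasing order. Then dim K = 2 and the simplices of K are:

  0-simplices (7): A, B, D, E, F, G, J
  1-simplices (18): AB, AD, AE, AF, AG, AJ, BD, BE, BG, BJ, DE, DF, DJ, EG, EJ, FG, FJ, GJ
  2-simplices (12): ABG, ABJ, ADE, ADF, AEJ, AFG, BDE, BDJ, BEG, DFJ, EGJ, FGJ

Hence C_0 ≅ Z^7, C_1 ≅ Z^18, C_2 ≅ Z^12.

Boundary ∂_1: C_1 → C_0 maps an edge to its endpoints' difference, ∂[p,q] = q − p. For instance
  ∂AD = D − A.
The 7×18 boundary matrix has rank 6 and Smith normal form diag(1,1,1,1,1,1).

The boundary map ∂_2: C_2 → C_1 sends each 2-simplex [p,q,r] to [q,r] − [p,r] + [p,q]. For instance
  ∂FGJ = GJ − FJ + FG,
  ∂EGJ = GJ − EJ + EG.
The 18×12 boundary matrix has rank 12 and Smith normal form diag(1,1,1,1,1,1,1,1,1,1,1,2).

Reading off H_k = ker ∂_k / im ∂_{k+1}:

  H_0: rank C_0 − rank ∂_1 = 7 − 6 = 1, and the invariant factors of ∂_1 are all 1, so H_0 ≅ Z.
  H_1: rank ker ∂_1 − rank ∂_2 = (18 − 6) − 12 = 0, and ∂_2 has invariant factor 2 > 1, so H_1 ≅ Z/2.
  H_2: rank ker ∂_2 − rank ∂_3 = (12 − 12) − 0 = 0, and there is no ∂_3, so H_2 ≅ 0.

(K is a triangulation of the real projective plane RP^2.)

H_0 = Z,  H_1 = Z/2,  H_2 = 0.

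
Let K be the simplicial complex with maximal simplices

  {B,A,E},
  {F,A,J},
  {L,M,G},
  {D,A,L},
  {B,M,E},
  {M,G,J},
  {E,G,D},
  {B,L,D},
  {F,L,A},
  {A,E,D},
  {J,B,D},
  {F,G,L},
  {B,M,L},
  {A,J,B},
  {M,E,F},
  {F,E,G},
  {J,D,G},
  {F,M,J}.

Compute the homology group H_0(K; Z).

H_0 = Z.

Order the vertices as A < B < D < E < F < G < J < L < M. Listing each simplex with vertices in this order, K has dimension 2 with simplices:

  0-simplices (9): A, B, D, E, F, G, J, L, M
  1-simplices (27): AB, AD, AE, AF, AJ, AL, BD, BE, BJ, BL, BM, DE, DG, DJ, DL, EF, EG, EM, FG, FJ, FL, FM, GJ, GL, GM, JM, LM
  2-simplices (18): ABE, ABJ, ADE, ADL, AFJ, AFL, BDJ, BDL, BEM, BLM, DEG, DGJ, EFG, EFM, FGL, FJM, GJM, GLM

Hence C_0 ≅ Z^9, C_1 ≅ Z^27, C_2 ≅ Z^18.

The boundary map ∂_1: C_1 → C_0 sends each edge [p,q] (with p < q) to q − p.
This gives a 9×27 integer matrix of rank 8; reducing to Smith normal form yields diagonal entries (1,1,1,1,1,1,1,1).

∂_2: C_2 → C_1 sends each 2-simplex [p,q,r] to [q,r] − [p,r] + [p,q]. For instance
  ∂BLM = LM − BM + BL,
  ∂EFM = FM − EM + EF.
The resulting 27×18 matrix has rank 18, and its Smith normal form has invariant factors (1,1,1,1,1,1,1,1,1,1,1,1,1,1,1,1,1,2).

Now H_k = ker ∂_k / im ∂_{k+1}, so:

  H_0: rank C_0 − rank ∂_1 = 9 − 8 = 1, and the invariant factors of ∂_1 are all 1, so H_0 = Z.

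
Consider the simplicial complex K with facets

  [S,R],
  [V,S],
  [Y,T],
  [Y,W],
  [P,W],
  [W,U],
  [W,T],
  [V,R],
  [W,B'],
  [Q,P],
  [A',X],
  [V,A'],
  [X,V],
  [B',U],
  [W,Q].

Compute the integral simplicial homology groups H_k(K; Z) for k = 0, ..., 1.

Take the total order P < Q < R < S < T < U < V < W < X < Y < A' < B' on the vertex set. Then K (dimension 1) consists of the simplices:

  0-simplices (12): [P], [Q], [R], [S], [T], [U], [V], [W], [X], [Y], [A'], [B']
  1-simplices (15): [P,Q], [P,W], [Q,W], [R,S], [R,V], [S,V], [T,W], [T,Y], [U,W], [U,B'], [V,X], [V,A'], [W,Y], [W,B'], [X,A']

so the chain groups are C_0 ≅ Z^12, C_1 ≅ Z^15.

The boundary map ∂_1: C_1 → C_0 sends each edge [p,q] (with p < q) to q − p. For instance
  ∂[T,Y] = [Y] − [T].
The resulting 12×15 matrix has rank 10, and its Smith normal form has invariant factors (1,1,1,1,1,1,1,1,1,1).

Computing H_k = (kernel of ∂_k) / (image of ∂_{k+1}):

  H_0: rank C_0 − rank ∂_1 = 12 − 10 = 2, and the invariant factors of ∂_1 are all 1, so H_0 ≅ Z^2.
  H_1: rank ker ∂_1 − rank ∂_2 = (15 − 10) − 0 = 5, and there is no ∂_2, so H_1 ≅ Z^5.

(K is a triangulation of the disjoint union of a wedge of 2 circles and a wedge of 3 circles.)

H_0 ≅ Z^2,  H_1 ≅ Z^5.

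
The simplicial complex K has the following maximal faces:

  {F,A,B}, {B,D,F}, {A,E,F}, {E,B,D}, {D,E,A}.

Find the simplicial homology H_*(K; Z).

We work with the vertex ordering A < B < D < E < F. The simplices of K, each written with vertices in increasing order, are:

  0-simplices (5): A, B, D, E, F
  1-simplices (10): AB, AD, AE, AF, BD, BE, BF, DE, DF, EF
  2-simplices (5): ABF, ADE, AEF, BDE, BDF

so the chain groups are C_0 ≅ Z^5, C_1 ≅ Z^10, C_2 ≅ Z^5.

Boundary ∂_1: C_1 → C_0 is given by ∂[p,q] = [q] − [p]. For instance
  ∂EF = F − E.
The resulting 5×10 matrix has rank 4, and its Smith normal form has invariant factors (1,1,1,1).

∂_2: C_2 → C_1 acts by ∂[p,q,r] = [q,r] − [p,r] + [p,q]. For instance
  ∂ABF = BF − AF + AB,
  ∂AEF = EF − AF + AE.
The 10×5 boundary matrix has rank 5 and Smith normal form diag(1,1,1,1,1).

Computing H_k = (kernel of ∂_k) / (image of ∂_{k+1}):

  H_0: rank C_0 − rank ∂_1 = 5 − 4 = 1, and the invariant factors of ∂_1 are all 1, so H_0 ≅ Z.
  H_1: rank ker ∂_1 − rank ∂_2 = (10 − 4) − 5 = 1, and the invariant factors of ∂_2 are all 1, so H_1 ≅ Z.
  H_2: rank ker ∂_2 − rank ∂_3 = (5 − 5) − 0 = 0, and there is no ∂_3, so H_2 ≅ 0.

H_0 = Z,  H_1 = Z,  H_2 = 0.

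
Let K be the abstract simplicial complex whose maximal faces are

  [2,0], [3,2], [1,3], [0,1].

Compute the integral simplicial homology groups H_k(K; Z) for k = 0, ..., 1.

We work with the vertex ordering 0 < 1 < 2 < 3. The simplices of K, each written with vertices in increasing order, are:

  0-simplices (4): [0], [1], [2], [3]
  1-simplices (4): [0,1], [0,2], [1,3], [2,3]

giving chain groups C_0 ≅ Z^4, C_1 ≅ Z^4.

∂_1: C_1 → C_0 is given by ∂[p,q] = [q] − [p]. For instance
  ∂[1,3] = [3] − [1].
This gives a 4×4 integer matrix of rank 3; reducing to Smith normal form yields diagonal entries (1,1,1).

Now H_k = ker ∂_k / im ∂_{k+1}, so:

  H_0: rank C_0 − rank ∂_1 = 4 − 3 = 1, and the invariant factors of ∂_1 are all 1, so H_0 ≅ Z.
  H_1: rank ker ∂_1 − rank ∂_2 = (4 − 3) − 0 = 1, and there is no ∂_2, so H_1 ≅ Z.

(K is a triangulation of the circle S^1.)

H_0 ≅ Z,  H_1 ≅ Z.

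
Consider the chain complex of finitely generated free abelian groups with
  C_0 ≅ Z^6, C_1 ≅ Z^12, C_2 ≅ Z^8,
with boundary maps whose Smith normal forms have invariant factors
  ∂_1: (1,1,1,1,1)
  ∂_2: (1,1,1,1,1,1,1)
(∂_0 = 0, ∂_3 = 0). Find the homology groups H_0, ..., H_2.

H_0: b_0 = 6 − 0 − 5 = 1; torsion from ∂_1 factors > 1: none. So H_0 ≅ Z.
H_1: b_1 = 12 − 5 − 7 = 0; torsion from ∂_2 factors > 1: none. So H_1 ≅ 0.
H_2: b_2 = 8 − 7 − 0 = 1; torsion from ∂_3 factors > 1: none. So H_2 ≅ Z.

H_0 ≅ Z,  H_1 = 0,  H_2 ≅ Z.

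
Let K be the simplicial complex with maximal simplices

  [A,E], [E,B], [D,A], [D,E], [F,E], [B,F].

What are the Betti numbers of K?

b_0 = 1, b_1 = 2.

Take the total order A < B < D < E < F on the vertex set. Then K (dimension 1) consists of the simplices:

  0-simplices (5): A, B, D, E, F
  1-simplices (6): AD, AE, BE, BF, DE, EF

Hence C_0 ≅ Z^5, C_1 ≅ Z^6.

The boundary map ∂_1: C_1 → C_0 sends each edge [p,q] (with p < q) to q − p.
This gives a 5×6 integer matrix of rank 4; reducing to Smith normal form yields diagonal entries (1,1,1,1).

From H_k ≅ ker(∂_k) / im(∂_{k+1}) we obtain:

  H_0: rank C_0 − rank ∂_1 = 5 − 4 = 1, and the invariant factors of ∂_1 are all 1, so H_0 ≅ Z.
  H_1: rank ker ∂_1 − rank ∂_2 = (6 − 4) − 0 = 2, and there is no ∂_2, so H_1 ≅ Z^2.

As a check, the Euler characteristic is 5 − 6 = -1, which agrees with 1 − 2 = -1.

Hence the Betti numbers are b_0 = 1, b_1 = 2.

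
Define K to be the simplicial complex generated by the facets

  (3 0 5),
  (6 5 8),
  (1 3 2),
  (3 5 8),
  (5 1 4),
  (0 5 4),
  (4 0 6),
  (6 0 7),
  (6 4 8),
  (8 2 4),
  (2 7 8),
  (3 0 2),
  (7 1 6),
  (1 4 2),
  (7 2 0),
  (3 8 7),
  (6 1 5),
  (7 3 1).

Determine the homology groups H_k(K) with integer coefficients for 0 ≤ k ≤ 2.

H_0 ≅ Z,  H_1 ≅ Z ⊕ Z/2,  H_2 = 0.

Fix the vertex order 0 < 1 < 2 < 3 < 4 < 5 < 6 < 7 < 8 and write every simplex with vertices in increasing order. Then dim K = 2 and the simplices of K are:

  0-simplices (9): [0], [1], [2], [3], [4], [5], [6], [7], [8]
  1-simplices (27): (27 of them)
  2-simplices (18): [0,2,3], [0,2,7], [0,3,5], [0,4,5], [0,4,6], [0,6,7], [1,2,3], [1,2,4], [1,3,7], [1,4,5], [1,5,6], [1,6,7], [2,4,8], [2,7,8], [3,5,8], [3,7,8], [4,6,8], [5,6,8]

Hence C_0 ≅ Z^9, C_1 ≅ Z^27, C_2 ≅ Z^18.

∂_1: C_1 → C_0 is given by ∂[p,q] = [q] − [p].
The resulting 9×27 matrix has rank 8, and its Smith normal form has invariant factors (1,1,1,1,1,1,1,1).

The boundary map ∂_2: C_2 → C_1 maps a triangle to the signed sum of its edges. For instance
  ∂[1,3,7] = [3,7] − [1,7] + [1,3],
  ∂[3,7,8] = [7,8] − [3,8] + [3,7].
This gives a 27×18 integer matrix of rank 18; reducing to Smith normal form yields diagonal entries (1,1,1,1,1,1,1,1,1,1,1,1,1,1,1,1,1,2).

Reading off H_k = ker ∂_k / im ∂_{k+1}:

  H_0: rank C_0 − rank ∂_1 = 9 − 8 = 1, and the invariant factors of ∂_1 are all 1, so H_0 = Z.
  H_1: rank ker ∂_1 − rank ∂_2 = (27 − 8) − 18 = 1, and ∂_2 has invariant factor 2 > 1, so H_1 = Z ⊕ Z/2.
  H_2: rank ker ∂_2 − rank ∂_3 = (18 − 18) − 0 = 0, and there is no ∂_3, so H_2 = 0.

As a check, the Euler characteristic is 9 − 27 + 18 = 0, which agrees with 1 − 1 + 0 = 0.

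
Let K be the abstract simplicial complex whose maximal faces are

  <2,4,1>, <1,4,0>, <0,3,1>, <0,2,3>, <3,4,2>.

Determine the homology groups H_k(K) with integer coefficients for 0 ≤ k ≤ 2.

H_0 = Z,  H_1 = Z,  H_2 = 0.

We work with the vertex ordering 0 < 1 < 2 < 3 < 4. The simplices of K, each written with vertices in increasing order, are:

  0-simplices (5): [0], [1], [2], [3], [4]
  1-simplices (10): [0,1], [0,2], [0,3], [0,4], [1,2], [1,3], [1,4], [2,3], [2,4], [3,4]
  2-simplices (5): [0,1,3], [0,1,4], [0,2,3], [1,2,4], [2,3,4]

so the chain groups are C_0 ≅ Z^5, C_1 ≅ Z^10, C_2 ≅ Z^5.

∂_1: C_1 → C_0 maps an edge to its endpoints' difference, ∂[p,q] = q − p.
As a 5×10 matrix over Z this has rank 4, with invariant factors (1,1,1,1).

∂_2: C_2 → C_1 acts by ∂[p,q,r] = [q,r] − [p,r] + [p,q]. For instance
  ∂[0,1,3] = [1,3] − [0,3] + [0,1],
  ∂[0,1,4] = [1,4] − [0,4] + [0,1].
The 10×5 boundary matrix has rank 5 and Smith normal form diag(1,1,1,1,1).

Computing H_k = (kernel of ∂_k) / (image of ∂_{k+1}):

  H_0: rank C_0 − rank ∂_1 = 5 − 4 = 1, and the invariant factors of ∂_1 are all 1, so H_0 = Z.
  H_1: rank ker ∂_1 − rank ∂_2 = (10 − 4) − 5 = 1, and the invariant factors of ∂_2 are all 1, so H_1 = Z.
  H_2: rank ker ∂_2 − rank ∂_3 = (5 − 5) − 0 = 0, and there is no ∂_3, so H_2 = 0.

As a check, the Euler characteristic is 5 − 10 + 5 = 0, which agrees with 1 − 1 + 0 = 0.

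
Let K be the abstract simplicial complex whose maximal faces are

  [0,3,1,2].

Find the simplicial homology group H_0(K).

H_0 ≅ Z.

We work with the vertex ordering 0 < 1 < 2 < 3. The simplices of K, each written with vertices in increasing order, are:

  0-simplices (4): [0], [1], [2], [3]
  1-simplices (6): [0,1], [0,2], [0,3], [1,2], [1,3], [2,3]
  2-simplices (4): [0,1,2], [0,1,3], [0,2,3], [1,2,3]
  3-simplices (1): [0,1,2,3]

so the chain groups are C_0 ≅ Z^4, C_1 ≅ Z^6, C_2 ≅ Z^4, C_3 ≅ Z^1.

∂_1: C_1 → C_0 is given by ∂[p,q] = [q] − [p]. For instance
  ∂[1,2] = [2] − [1].
This gives a 4×6 integer matrix of rank 3; reducing to Smith normal form yields diagonal entries (1,1,1).

∂_2: C_2 → C_1 acts by ∂[p,q,r] = [q,r] − [p,r] + [p,q]. For instance
  ∂[0,1,3] = [1,3] − [0,3] + [0,1],
  ∂[0,2,3] = [2,3] − [0,3] + [0,2].
The resulting 6×4 matrix has rank 3, and its Smith normal form has invariant factors (1,1,1).

∂_3: C_3 → C_2 sends each 3-simplex σ to the alternating sum Σ_i (−1)^i (σ with its i-th vertex removed). For instance
  ∂[0,1,2,3] = [1,2,3] − [0,2,3] + [0,1,3] − [0,1,2].
The resulting 4×1 matrix has rank 1, and its Smith normal form has invariant factors (1).

Reading off H_k = ker ∂_k / im ∂_{k+1}:

  H_0: rank C_0 − rank ∂_1 = 4 − 3 = 1, and the invariant factors of ∂_1 are all 1, so H_0 = Z.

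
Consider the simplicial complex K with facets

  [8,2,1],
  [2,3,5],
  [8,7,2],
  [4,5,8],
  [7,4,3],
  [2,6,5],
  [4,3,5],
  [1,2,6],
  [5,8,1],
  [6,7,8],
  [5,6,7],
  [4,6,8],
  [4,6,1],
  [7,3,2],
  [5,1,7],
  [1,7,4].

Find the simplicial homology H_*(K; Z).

H_0 ≅ Z,  H_1 ≅ Z^2,  H_2 ≅ Z.

Order the vertices as 1 < 2 < 3 < 4 < 5 < 6 < 7 < 8. Listing each simplex with vertices in this order, K has dimension 2 with simplices:

  0-simplices (8): [1], [2], [3], [4], [5], [6], [7], [8]
  1-simplices (24): (24 of them)
  2-simplices (16): [1,2,6], [1,2,8], [1,4,6], [1,4,7], [1,5,7], [1,5,8], [2,3,5], [2,3,7], [2,5,6], [2,7,8], [3,4,5], [3,4,7], [4,5,8], [4,6,8], [5,6,7], [6,7,8]

giving chain groups C_0 ≅ Z^8, C_1 ≅ Z^24, C_2 ≅ Z^16.

The boundary map ∂_1: C_1 → C_0 is given by ∂[p,q] = [q] − [p]. For instance
  ∂[2,7] = [7] − [2].
This gives a 8×24 integer matrix of rank 7; reducing to Smith normal form yields diagonal entries (1,1,1,1,1,1,1).

The boundary map ∂_2: C_2 → C_1 sends each 2-simplex [p,q,r] to [q,r] − [p,r] + [p,q]. For instance
  ∂[1,4,7] = [4,7] − [1,7] + [1,4],
  ∂[4,5,8] = [5,8] − [4,8] + [4,5].
As a 24×16 matrix over Z this has rank 15, with invariant factors (1,1,1,1,1,1,1,1,1,1,1,1,1,1,1).

Reading off H_k = ker ∂_k / im ∂_{k+1}:

  H_0: rank C_0 − rank ∂_1 = 8 − 7 = 1, and the invariant factors of ∂_1 are all 1, so H_0 = Z.
  H_1: rank ker ∂_1 − rank ∂_2 = (24 − 7) − 15 = 2, and the invariant factors of ∂_2 are all 1, so H_1 = Z^2.
  H_2: rank ker ∂_2 − rank ∂_3 = (16 − 15) − 0 = 1, and there is no ∂_3, so H_2 = Z.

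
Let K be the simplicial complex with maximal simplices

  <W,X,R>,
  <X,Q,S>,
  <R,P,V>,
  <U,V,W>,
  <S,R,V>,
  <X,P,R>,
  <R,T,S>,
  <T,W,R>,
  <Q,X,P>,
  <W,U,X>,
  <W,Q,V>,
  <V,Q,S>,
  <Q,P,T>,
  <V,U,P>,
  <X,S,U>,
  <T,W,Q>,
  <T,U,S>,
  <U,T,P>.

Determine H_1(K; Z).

H_1 = Z^2.

Fix the vertex order P < Q < R < S < T < U < V < W < X and write every simplex with vertices in increasing order. Then dim K = 2 and the simplices of K are:

  0-simplices (9): P, Q, R, S, T, U, V, W, X
  1-simplices (27): PQ, PR, PT, PU, PV, PX, QS, QT, QV, QW, QX, RS, RT, RV, RW, RX, ST, SU, SV, SX, TU, TW, UV, UW, UX, VW, WX
  2-simplices (18): PQT, PQX, PRV, PRX, PTU, PUV, QSV, QSX, QTW, QVW, RST, RSV, RTW, RWX, STU, SUX, UVW, UWX

giving chain groups C_0 ≅ Z^9, C_1 ≅ Z^27, C_2 ≅ Z^18.

The boundary map ∂_1: C_1 → C_0 maps an edge to its endpoints' difference, ∂[p,q] = q − p.
This gives a 9×27 integer matrix of rank 8; reducing to Smith normal form yields diagonal entries (1,1,1,1,1,1,1,1).

The boundary map ∂_2: C_2 → C_1 maps a triangle to the signed sum of its edges. For instance
  ∂UWX = WX − UX + UW,
  ∂RTW = TW − RW + RT.
The 27×18 boundary matrix has rank 17 and Smith normal form diag(1,1,1,1,1,1,1,1,1,1,1,1,1,1,1,1,1).

From H_k ≅ ker(∂_k) / im(∂_{k+1}) we obtain:

  H_1: rank ker ∂_1 − rank ∂_2 = (27 − 8) − 17 = 2, and the invariant factors of ∂_2 are all 1, so H_1 = Z^2.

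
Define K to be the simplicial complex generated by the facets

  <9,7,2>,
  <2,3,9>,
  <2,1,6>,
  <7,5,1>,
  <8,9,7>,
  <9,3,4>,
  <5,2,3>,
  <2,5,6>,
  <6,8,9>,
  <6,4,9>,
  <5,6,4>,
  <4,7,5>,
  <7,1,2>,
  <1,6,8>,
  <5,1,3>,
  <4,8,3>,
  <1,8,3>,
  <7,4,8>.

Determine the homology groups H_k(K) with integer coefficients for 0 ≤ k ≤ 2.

We work with the vertex ordering 1 < 2 < 3 < 4 < 5 < 6 < 7 < 8 < 9. The simplices of K, each written with vertices in increasing order, are:

  0-simplices (9): [1], [2], [3], [4], [5], [6], [7], [8], [9]
  1-simplices (27): (27 of them)
  2-simplices (18): [1,2,6], [1,2,7], [1,3,5], [1,3,8], [1,5,7], [1,6,8], [2,3,5], [2,3,9], [2,5,6], [2,7,9], [3,4,8], [3,4,9], [4,5,6], [4,5,7], [4,6,9], [4,7,8], [6,8,9], [7,8,9]

so the chain groups are C_0 ≅ Z^9, C_1 ≅ Z^27, C_2 ≅ Z^18.

The boundary map ∂_1: C_1 → C_0 sends each edge [p,q] (with p < q) to q − p. For instance
  ∂[4,7] = [7] − [4].
As a 9×27 matrix over Z this has rank 8, with invariant factors (1,1,1,1,1,1,1,1).

The boundary map ∂_2: C_2 → C_1 acts by ∂[p,q,r] = [q,r] − [p,r] + [p,q]. For instance
  ∂[2,5,6] = [5,6] − [2,6] + [2,5],
  ∂[4,6,9] = [6,9] − [4,9] + [4,6].
The resulting 27×18 matrix has rank 18, and its Smith normal form has invariant factors (1,1,1,1,1,1,1,1,1,1,1,1,1,1,1,1,1,2).

Now H_k = ker ∂_k / im ∂_{k+1}, so:

  H_0: rank C_0 − rank ∂_1 = 9 − 8 = 1, and the invariant factors of ∂_1 are all 1, so H_0 ≅ Z.
  H_1: rank ker ∂_1 − rank ∂_2 = (27 − 8) − 18 = 1, and ∂_2 has invariant factor 2 > 1, so H_1 ≅ Z ⊕ Z_2.
  H_2: rank ker ∂_2 − rank ∂_3 = (18 − 18) − 0 = 0, and there is no ∂_3, so H_2 ≅ 0.

As a check, the Euler characteristic is 9 − 27 + 18 = 0, which agrees with 1 − 1 + 0 = 0.

H_0 = Z,  H_1 = Z ⊕ Z_2,  H_2 = 0.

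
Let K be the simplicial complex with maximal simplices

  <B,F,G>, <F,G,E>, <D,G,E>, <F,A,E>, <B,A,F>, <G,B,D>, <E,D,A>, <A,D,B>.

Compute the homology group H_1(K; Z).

H_1 = 0.

Fix the vertex order A < B < D < E < F < G and write every simplex with vertices in increasing order. Then dim K = 2 and the simplices of K are:

  0-simplices (6): A, B, D, E, F, G
  1-simplices (12): AB, AD, AE, AF, BD, BF, BG, DE, DG, EF, EG, FG
  2-simplices (8): ABD, ABF, ADE, AEF, BDG, BFG, DEG, EFG

Hence C_0 ≅ Z^6, C_1 ≅ Z^12, C_2 ≅ Z^8.

∂_1: C_1 → C_0 is given by ∂[p,q] = [q] − [p]. For instance
  ∂AB = B − A.
The 6×12 boundary matrix has rank 5 and Smith normal form diag(1,1,1,1,1).

∂_2: C_2 → C_1 maps a triangle to the signed sum of its edges. For instance
  ∂BFG = FG − BG + BF,
  ∂BDG = DG − BG + BD.
The 12×8 boundary matrix has rank 7 and Smith normal form diag(1,1,1,1,1,1,1).

Reading off H_k = ker ∂_k / im ∂_{k+1}:

  H_1: rank ker ∂_1 − rank ∂_2 = (12 − 5) − 7 = 0, and the invariant factors of ∂_2 are all 1, so H_1 ≅ 0.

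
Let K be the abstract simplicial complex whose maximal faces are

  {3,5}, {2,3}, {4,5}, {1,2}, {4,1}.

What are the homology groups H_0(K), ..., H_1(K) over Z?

H_0 ≅ Z,  H_1 ≅ Z.

We work with the vertex ordering 1 < 2 < 3 < 4 < 5. The simplices of K, each written with vertices in increasing order, are:

  0-simplices (5): [1], [2], [3], [4], [5]
  1-simplices (5): [1,2], [1,4], [2,3], [3,5], [4,5]

giving chain groups C_0 ≅ Z^5, C_1 ≅ Z^5.

∂_1: C_1 → C_0 maps an edge to its endpoints' difference, ∂[p,q] = q − p.
The 5×5 boundary matrix has rank 4 and Smith normal form diag(1,1,1,1).

Reading off H_k = ker ∂_k / im ∂_{k+1}:

  H_0: rank C_0 − rank ∂_1 = 5 − 4 = 1, and the invariant factors of ∂_1 are all 1, so H_0 ≅ Z.
  H_1: rank ker ∂_1 − rank ∂_2 = (5 − 4) − 0 = 1, and there is no ∂_2, so H_1 ≅ Z.

As a check, the Euler characteristic is 5 − 5 = 0, which agrees with 1 − 1 = 0.
(K is a triangulation of the circle S^1.)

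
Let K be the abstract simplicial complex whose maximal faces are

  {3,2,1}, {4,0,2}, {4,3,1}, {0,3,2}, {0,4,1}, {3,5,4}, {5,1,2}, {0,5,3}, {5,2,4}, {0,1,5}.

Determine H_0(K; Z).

H_0 ≅ Z.

We work with the vertex ordering 0 < 1 < 2 < 3 < 4 < 5. The simplices of K, each written with vertices in increasing order, are:

  0-simplices (6): [0], [1], [2], [3], [4], [5]
  1-simplices (15): [0,1], [0,2], [0,3], [0,4], [0,5], [1,2], [1,3], [1,4], [1,5], [2,3], [2,4], [2,5], [3,4], [3,5], [4,5]
  2-simplices (10): [0,1,4], [0,1,5], [0,2,3], [0,2,4], [0,3,5], [1,2,3], [1,2,5], [1,3,4], [2,4,5], [3,4,5]

Hence C_0 ≅ Z^6, C_1 ≅ Z^15, C_2 ≅ Z^10.

The boundary map ∂_1: C_1 → C_0 is given by ∂[p,q] = [q] − [p].
As a 6×15 matrix over Z this has rank 5, with invariant factors (1,1,1,1,1).

The boundary map ∂_2: C_2 → C_1 acts by ∂[p,q,r] = [q,r] − [p,r] + [p,q]. For instance
  ∂[2,4,5] = [4,5] − [2,5] + [2,4],
  ∂[1,2,5] = [2,5] − [1,5] + [1,2].
The 15×10 boundary matrix has rank 10 and Smith normal form diag(1,1,1,1,1,1,1,1,1,2).

From H_k ≅ ker(∂_k) / im(∂_{k+1}) we obtain:

  H_0: rank C_0 − rank ∂_1 = 6 − 5 = 1, and the invariant factors of ∂_1 are all 1, so H_0 = Z.

(K is a triangulation of the real projective plane RP^2.)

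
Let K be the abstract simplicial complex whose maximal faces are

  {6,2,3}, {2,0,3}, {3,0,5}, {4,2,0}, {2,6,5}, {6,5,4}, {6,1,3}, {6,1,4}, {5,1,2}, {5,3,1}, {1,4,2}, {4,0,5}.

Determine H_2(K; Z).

We work with the vertex ordering 0 < 1 < 2 < 3 < 4 < 5 < 6. The simplices of K, each written with vertices in increasing order, are:

  0-simplices (7): [0], [1], [2], [3], [4], [5], [6]
  1-simplices (18): [0,2], [0,3], [0,4], [0,5], [1,2], [1,3], [1,4], [1,5], [1,6], [2,3], [2,4], [2,5], [2,6], [3,5], [3,6], [4,5], [4,6], [5,6]
  2-simplices (12): [0,2,3], [0,2,4], [0,3,5], [0,4,5], [1,2,4], [1,2,5], [1,3,5], [1,3,6], [1,4,6], [2,3,6], [2,5,6], [4,5,6]

Hence C_0 ≅ Z^7, C_1 ≅ Z^18, C_2 ≅ Z^12.

Boundary ∂_1: C_1 → C_0 sends each edge [p,q] (with p < q) to q − p. For instance
  ∂[0,3] = [3] − [0].
The resulting 7×18 matrix has rank 6, and its Smith normal form has invariant factors (1,1,1,1,1,1).

The boundary map ∂_2: C_2 → C_1 acts by ∂[p,q,r] = [q,r] − [p,r] + [p,q]. For instance
  ∂[0,3,5] = [3,5] − [0,5] + [0,3],
  ∂[1,3,6] = [3,6] − [1,6] + [1,3].
The resulting 18×12 matrix has rank 12, and its Smith normal form has invariant factors (1,1,1,1,1,1,1,1,1,1,1,2).

Now H_k = ker ∂_k / im ∂_{k+1}, so:

  H_2: rank ker ∂_2 − rank ∂_3 = (12 − 12) − 0 = 0, and there is no ∂_3, so H_2 = 0.

(K is a triangulation of the real projective plane RP^2.)

H_2 = 0.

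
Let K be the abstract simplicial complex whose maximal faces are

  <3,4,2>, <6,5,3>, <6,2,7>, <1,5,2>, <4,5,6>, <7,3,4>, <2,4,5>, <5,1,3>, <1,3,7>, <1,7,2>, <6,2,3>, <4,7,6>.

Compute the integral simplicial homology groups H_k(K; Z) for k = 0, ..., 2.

H_0 ≅ Z,  H_1 ≅ Z/2,  H_2 = 0.

Take the total order 1 < 2 < 3 < 4 < 5 < 6 < 7 on the vertex set. Then K (dimension 2) consists of the simplices:

  0-simplices (7): [1], [2], [3], [4], [5], [6], [7]
  1-simplices (18): [1,2], [1,3], [1,5], [1,7], [2,3], [2,4], [2,5], [2,6], [2,7], [3,4], [3,5], [3,6], [3,7], [4,5], [4,6], [4,7], [5,6], [6,7]
  2-simplices (12): [1,2,5], [1,2,7], [1,3,5], [1,3,7], [2,3,4], [2,3,6], [2,4,5], [2,6,7], [3,4,7], [3,5,6], [4,5,6], [4,6,7]

giving chain groups C_0 ≅ Z^7, C_1 ≅ Z^18, C_2 ≅ Z^12.

∂_1: C_1 → C_0 is given by ∂[p,q] = [q] − [p]. For instance
  ∂[3,7] = [7] − [3].
The 7×18 boundary matrix has rank 6 and Smith normal form diag(1,1,1,1,1,1).

∂_2: C_2 → C_1 maps a triangle to the signed sum of its edges. For instance
  ∂[3,4,7] = [4,7] − [3,7] + [3,4],
  ∂[3,5,6] = [5,6] − [3,6] + [3,5].
The 18×12 boundary matrix has rank 12 and Smith normal form diag(1,1,1,1,1,1,1,1,1,1,1,2).

From H_k ≅ ker(∂_k) / im(∂_{k+1}) we obtain:

  H_0: rank C_0 − rank ∂_1 = 7 − 6 = 1, and the invariant factors of ∂_1 are all 1, so H_0 ≅ Z.
  H_1: rank ker ∂_1 − rank ∂_2 = (18 − 6) − 12 = 0, and ∂_2 has invariant factor 2 > 1, so H_1 ≅ Z/2.
  H_2: rank ker ∂_2 − rank ∂_3 = (12 − 12) − 0 = 0, and there is no ∂_3, so H_2 ≅ 0.

(K is a triangulation of the real projective plane RP^2.)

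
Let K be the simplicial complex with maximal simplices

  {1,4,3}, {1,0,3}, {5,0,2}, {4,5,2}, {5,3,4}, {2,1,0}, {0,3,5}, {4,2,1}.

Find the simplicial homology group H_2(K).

H_2 = Z.

Take the total order 0 < 1 < 2 < 3 < 4 < 5 on the vertex set. Then K (dimension 2) consists of the simplices:

  0-simplices (6): [0], [1], [2], [3], [4], [5]
  1-simplices (12): [0,1], [0,2], [0,3], [0,5], [1,2], [1,3], [1,4], [2,4], [2,5], [3,4], [3,5], [4,5]
  2-simplices (8): [0,1,2], [0,1,3], [0,2,5], [0,3,5], [1,2,4], [1,3,4], [2,4,5], [3,4,5]

so the chain groups are C_0 ≅ Z^6, C_1 ≅ Z^12, C_2 ≅ Z^8.

Boundary ∂_1: C_1 → C_0 maps an edge to its endpoints' difference, ∂[p,q] = q − p. For instance
  ∂[1,3] = [3] − [1].
This gives a 6×12 integer matrix of rank 5; reducing to Smith normal form yields diagonal entries (1,1,1,1,1).

Boundary ∂_2: C_2 → C_1 sends each 2-simplex [p,q,r] to [q,r] − [p,r] + [p,q]. For instance
  ∂[0,3,5] = [3,5] − [0,5] + [0,3],
  ∂[3,4,5] = [4,5] − [3,5] + [3,4].
As a 12×8 matrix over Z this has rank 7, with invariant factors (1,1,1,1,1,1,1).

Now H_k = ker ∂_k / im ∂_{k+1}, so:

  H_2: rank ker ∂_2 − rank ∂_3 = (8 − 7) − 0 = 1, and there is no ∂_3, so H_2 ≅ Z.

(K is a triangulation of the 2-sphere S^2.)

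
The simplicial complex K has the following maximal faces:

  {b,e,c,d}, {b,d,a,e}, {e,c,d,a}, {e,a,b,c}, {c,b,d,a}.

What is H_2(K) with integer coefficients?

Order the vertices as a < b < c < d < e. Listing each simplex with vertices in this order, K has dimension 3 with simplices:

  0-simplices (5): a, b, c, d, e
  1-simplices (10): ab, ac, ad, ae, bc, bd, be, cd, ce, de
  2-simplices (10): abc, abd, abe, acd, ace, ade, bcd, bce, bde, cde
  3-simplices (5): abcd, abce, abde, acde, bcde

giving chain groups C_0 ≅ Z^5, C_1 ≅ Z^10, C_2 ≅ Z^10, C_3 ≅ Z^5.

Boundary ∂_1: C_1 → C_0 is given by ∂[p,q] = [q] − [p].
The resulting 5×10 matrix has rank 4, and its Smith normal form has invariant factors (1,1,1,1).

∂_2: C_2 → C_1 maps a triangle to the signed sum of its edges. For instance
  ∂acd = cd − ad + ac,
  ∂abd = bd − ad + ab.
As a 10×10 matrix over Z this has rank 6, with invariant factors (1,1,1,1,1,1).

∂_3: C_3 → C_2 sends each 3-simplex σ to the alternating sum Σ_i (−1)^i (σ with its i-th vertex removed). For instance
  ∂abce = bce − ace + abe − abc,
  ∂acde = cde − ade + ace − acd.
The resulting 10×5 matrix has rank 4, and its Smith normal form has invariant factors (1,1,1,1).

From H_k ≅ ker(∂_k) / im(∂_{k+1}) we obtain:

  H_2: rank ker ∂_2 − rank ∂_3 = (10 − 6) − 4 = 0, and the invariant factors of ∂_3 are all 1, so H_2 = 0.

(K is a triangulation of the 3-sphere S^3.)

H_2 = 0.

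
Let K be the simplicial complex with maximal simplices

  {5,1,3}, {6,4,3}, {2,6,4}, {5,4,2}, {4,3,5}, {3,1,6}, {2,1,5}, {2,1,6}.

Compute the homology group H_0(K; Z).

H_0 = Z.

Order the vertices as 1 < 2 < 3 < 4 < 5 < 6. Listing each simplex with vertices in this order, K has dimension 2 with simplices:

  0-simplices (6): [1], [2], [3], [4], [5], [6]
  1-simplices (12): [1,2], [1,3], [1,5], [1,6], [2,4], [2,5], [2,6], [3,4], [3,5], [3,6], [4,5], [4,6]
  2-simplices (8): [1,2,5], [1,2,6], [1,3,5], [1,3,6], [2,4,5], [2,4,6], [3,4,5], [3,4,6]

Hence C_0 ≅ Z^6, C_1 ≅ Z^12, C_2 ≅ Z^8.

The boundary map ∂_1: C_1 → C_0 sends each edge [p,q] (with p < q) to q − p.
The resulting 6×12 matrix has rank 5, and its Smith normal form has invariant factors (1,1,1,1,1).

Boundary ∂_2: C_2 → C_1 maps a triangle to the signed sum of its edges. For instance
  ∂[1,2,5] = [2,5] − [1,5] + [1,2],
  ∂[1,3,6] = [3,6] − [1,6] + [1,3].
As a 12×8 matrix over Z this has rank 7, with invariant factors (1,1,1,1,1,1,1).

Computing H_k = (kernel of ∂_k) / (image of ∂_{k+1}):

  H_0: rank C_0 − rank ∂_1 = 6 − 5 = 1, and the invariant factors of ∂_1 are all 1, so H_0 ≅ Z.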